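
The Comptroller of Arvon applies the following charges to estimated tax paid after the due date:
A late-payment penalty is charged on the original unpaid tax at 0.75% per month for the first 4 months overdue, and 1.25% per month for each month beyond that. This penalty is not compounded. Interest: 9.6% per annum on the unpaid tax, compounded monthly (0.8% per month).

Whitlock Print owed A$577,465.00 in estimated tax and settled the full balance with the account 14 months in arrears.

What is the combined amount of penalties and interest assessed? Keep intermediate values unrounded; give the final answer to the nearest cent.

Penalty, months 1–4: 4 × 0.75% × A$577,465.00 = A$17,323.95
Penalty, months 5–14: 10 × 1.25% × A$577,465.00 = A$72,183.13…
Interest: A$577,465.00 × ((1 + 0.008)^14 − 1) = A$577,465.00 × 0.1180145… = A$68,149.2632…
Penalties + interest = A$89,507.0750 + A$68,149.2632… = A$157,656.34

A$157,656.34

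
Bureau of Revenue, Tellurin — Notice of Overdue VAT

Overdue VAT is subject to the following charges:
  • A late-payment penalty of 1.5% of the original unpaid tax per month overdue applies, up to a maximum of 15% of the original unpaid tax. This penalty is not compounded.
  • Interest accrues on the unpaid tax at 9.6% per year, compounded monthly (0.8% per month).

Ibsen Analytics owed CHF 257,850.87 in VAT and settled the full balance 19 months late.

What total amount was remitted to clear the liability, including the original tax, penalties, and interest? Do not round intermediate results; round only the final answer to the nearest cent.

CHF 338,675.87

Penalty (uncapped): 19 × 1.5% × CHF 257,850.87 = CHF 73,487.50…; cap = 15% × CHF 257,850.87 = CHF 38,677.63… → penalty = CHF 38,677.63…
Interest: CHF 257,850.87 × ((1 + 0.008)^19 − 1) = CHF 257,850.87 × 0.1634564… = CHF 42,147.3730…
Total = CHF 257,850.87 + CHF 38,677.6305 + CHF 42,147.3730… = CHF 338,675.87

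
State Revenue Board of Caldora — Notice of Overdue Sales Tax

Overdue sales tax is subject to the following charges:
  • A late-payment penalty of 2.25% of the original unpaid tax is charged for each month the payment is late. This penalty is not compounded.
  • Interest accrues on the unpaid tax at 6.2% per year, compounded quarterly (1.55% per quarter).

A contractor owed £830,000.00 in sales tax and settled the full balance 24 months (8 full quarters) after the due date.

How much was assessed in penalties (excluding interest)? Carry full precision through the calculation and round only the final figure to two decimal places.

£448,200.00

Late-payment penalty: 24 × 2.25% × £830,000.00 = £448,200.00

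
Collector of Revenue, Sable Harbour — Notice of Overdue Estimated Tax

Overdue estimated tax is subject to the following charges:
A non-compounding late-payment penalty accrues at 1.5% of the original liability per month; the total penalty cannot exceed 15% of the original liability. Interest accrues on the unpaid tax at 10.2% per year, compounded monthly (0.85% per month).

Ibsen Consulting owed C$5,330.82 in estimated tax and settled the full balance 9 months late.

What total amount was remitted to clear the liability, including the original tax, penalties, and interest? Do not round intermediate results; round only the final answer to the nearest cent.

C$6,472.43

Penalty: 9 × 1.5% × C$5,330.82 = C$719.66… (below the 15% cap of C$799.62…)
Interest: C$5,330.82 × ((1 + 0.0085)^9 − 1) = C$5,330.82 × 0.0791532… = C$421.9517…
Total = C$5,330.82 + C$719.6607 + C$421.9517… = C$6,472.43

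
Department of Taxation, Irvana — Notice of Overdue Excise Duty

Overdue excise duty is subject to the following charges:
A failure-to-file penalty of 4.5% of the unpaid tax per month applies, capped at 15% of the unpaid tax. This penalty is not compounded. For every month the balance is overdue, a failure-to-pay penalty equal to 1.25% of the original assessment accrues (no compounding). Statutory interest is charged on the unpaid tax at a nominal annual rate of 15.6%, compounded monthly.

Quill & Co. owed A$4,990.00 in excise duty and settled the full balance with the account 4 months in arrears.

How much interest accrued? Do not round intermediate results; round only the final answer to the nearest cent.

Interest (15.6%/yr ÷ 12 = 1.3%/month): A$4,990.00 × ((1 + 0.013)^4 − 1) = A$264.5839…

A$264.58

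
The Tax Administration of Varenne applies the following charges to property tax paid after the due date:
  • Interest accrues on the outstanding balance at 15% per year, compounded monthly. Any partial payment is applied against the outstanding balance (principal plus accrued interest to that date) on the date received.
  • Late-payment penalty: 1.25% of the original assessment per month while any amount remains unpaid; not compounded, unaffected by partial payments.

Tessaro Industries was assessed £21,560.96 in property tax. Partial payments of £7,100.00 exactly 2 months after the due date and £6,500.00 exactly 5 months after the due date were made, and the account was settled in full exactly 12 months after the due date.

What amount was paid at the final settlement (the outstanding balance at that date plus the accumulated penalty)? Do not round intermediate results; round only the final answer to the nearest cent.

£13,131.47

Monthly rate = 15% ÷ 12 = 1.25%
Balance at month 2: £21,560.9600 × (1 + 0.0125)^2 = £22,103.3529
After £7,100.00 payment: £22,103.3529 − £7,100.00 = £15,003.3529
Balance at month 5: £15,003.3529 × (1 + 0.0125)^3 = £15,573.0408…
After £6,500.00 payment: £15,573.0408… − £6,500.00 = £9,073.0408…
Balance at month 12: £9,073.0408… × (1 + 0.0125)^7 = £9,897.3308…
Penalty: 12 × 1.25% × £21,560.96 = £3,234.14…
Final settlement = outstanding balance + penalty = £9,897.3308… + £3,234.14… = £13,131.47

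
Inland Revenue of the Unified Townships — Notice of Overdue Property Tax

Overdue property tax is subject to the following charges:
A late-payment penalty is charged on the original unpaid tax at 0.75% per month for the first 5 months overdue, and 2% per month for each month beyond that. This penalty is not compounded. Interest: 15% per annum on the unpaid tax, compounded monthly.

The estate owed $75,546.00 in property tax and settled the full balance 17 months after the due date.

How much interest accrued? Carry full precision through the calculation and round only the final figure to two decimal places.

Interest (15%/yr ÷ 12 = 1.25%/month): $75,546.00 × ((1 + 0.0125)^17 − 1) = $17,763.7480…

$17,763.75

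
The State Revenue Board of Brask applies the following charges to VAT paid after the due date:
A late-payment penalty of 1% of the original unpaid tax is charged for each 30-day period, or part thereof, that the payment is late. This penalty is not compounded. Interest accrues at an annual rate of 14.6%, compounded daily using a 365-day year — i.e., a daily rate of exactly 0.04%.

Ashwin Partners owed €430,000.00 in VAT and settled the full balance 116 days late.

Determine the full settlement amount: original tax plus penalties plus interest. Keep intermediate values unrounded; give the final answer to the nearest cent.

€467,617.95

Penalty periods: ⌈116/30⌉ = 4; penalty = 4 × 1% × €430,000.00 = €17,200.00
Interest: €430,000.00 × ((1 + 0.0004)^116 − 1) = €430,000.00 × 0.04748361… = €20,417.9508…
Total = €430,000.00 + €17,200.0000 + €20,417.9508… = €467,617.95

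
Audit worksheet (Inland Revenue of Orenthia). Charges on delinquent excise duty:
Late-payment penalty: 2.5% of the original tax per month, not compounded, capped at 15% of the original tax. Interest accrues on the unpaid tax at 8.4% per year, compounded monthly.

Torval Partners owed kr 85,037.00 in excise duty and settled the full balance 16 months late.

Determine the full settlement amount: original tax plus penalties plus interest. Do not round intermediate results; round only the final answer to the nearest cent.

Penalty (uncapped): 16 × 2.5% × kr 85,037.00 = kr 34,014.80; cap = 15% × kr 85,037.00 = kr 12,755.55 → penalty = kr 12,755.55
Interest (8.4%/yr ÷ 12 = 0.7%/month): kr 85,037.00 × ((1 + 0.007)^16 − 1) = kr 10,040.8734…
Total = kr 85,037.00 + kr 12,755.5500 + kr 10,040.8734… = kr 107,833.42

kr 107,833.42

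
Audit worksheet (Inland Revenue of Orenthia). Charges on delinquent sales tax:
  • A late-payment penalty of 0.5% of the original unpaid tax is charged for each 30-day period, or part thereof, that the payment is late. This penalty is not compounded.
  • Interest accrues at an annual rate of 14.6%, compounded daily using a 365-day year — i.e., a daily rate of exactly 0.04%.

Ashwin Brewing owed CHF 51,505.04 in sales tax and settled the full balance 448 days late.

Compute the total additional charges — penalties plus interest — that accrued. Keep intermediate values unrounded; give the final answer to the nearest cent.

CHF 13,969.05

Penalty periods: ⌈448/30⌉ = 15; penalty = 15 × 0.5% × CHF 51,505.04 = CHF 3,862.88…
Interest: CHF 51,505.04 × ((1 + 0.0004)^448 − 1) = CHF 51,505.04 × 0.19621711… = CHF 10,106.1701…
Penalties + interest = CHF 3,862.8780 + CHF 10,106.1701… = CHF 13,969.05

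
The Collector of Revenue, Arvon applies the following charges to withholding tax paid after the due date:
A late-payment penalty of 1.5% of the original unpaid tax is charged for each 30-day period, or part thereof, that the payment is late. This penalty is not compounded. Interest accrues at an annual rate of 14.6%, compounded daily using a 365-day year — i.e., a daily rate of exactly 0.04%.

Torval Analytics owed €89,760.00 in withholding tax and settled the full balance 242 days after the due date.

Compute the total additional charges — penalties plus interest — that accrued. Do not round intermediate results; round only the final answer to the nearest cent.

Penalty periods: ⌈242/30⌉ = 9; penalty = 9 × 1.5% × €89,760.00 = €12,117.60
Interest: €89,760.00 × ((1 + 0.0004)^242 − 1) = €89,760.00 × 0.10161870… = €9,121.2947…
Penalties + interest = €12,117.6000 + €9,121.2947… = €21,238.89

€21,238.89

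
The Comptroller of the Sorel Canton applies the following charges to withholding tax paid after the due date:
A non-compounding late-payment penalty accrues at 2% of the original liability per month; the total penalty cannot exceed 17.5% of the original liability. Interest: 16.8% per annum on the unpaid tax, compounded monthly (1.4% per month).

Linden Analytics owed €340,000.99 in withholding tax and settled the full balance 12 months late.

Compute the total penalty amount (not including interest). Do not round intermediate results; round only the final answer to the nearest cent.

Penalty (uncapped): 12 × 2% × €340,000.99 = €81,600.24…; cap = 17.5% × €340,000.99 = €59,500.17… → penalty = €59,500.17…

€59,500.17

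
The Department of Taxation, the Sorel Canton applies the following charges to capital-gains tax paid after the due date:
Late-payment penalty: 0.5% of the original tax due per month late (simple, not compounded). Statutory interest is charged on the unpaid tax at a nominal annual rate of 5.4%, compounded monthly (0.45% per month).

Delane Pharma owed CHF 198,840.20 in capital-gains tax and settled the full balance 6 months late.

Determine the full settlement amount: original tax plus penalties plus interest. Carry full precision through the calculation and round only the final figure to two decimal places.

CHF 210,234.85

Late-payment penalty = 0.5% × CHF 198,840.20 × 6 mo = CHF 5,965.21…
Interest: CHF 198,840.20 × ((1 + 0.0045)^6 − 1) = CHF 198,840.20 × 0.0273056… = CHF 5,429.4467…
Total = CHF 198,840.20 + CHF 5,965.2060 + CHF 5,429.4467… = CHF 210,234.85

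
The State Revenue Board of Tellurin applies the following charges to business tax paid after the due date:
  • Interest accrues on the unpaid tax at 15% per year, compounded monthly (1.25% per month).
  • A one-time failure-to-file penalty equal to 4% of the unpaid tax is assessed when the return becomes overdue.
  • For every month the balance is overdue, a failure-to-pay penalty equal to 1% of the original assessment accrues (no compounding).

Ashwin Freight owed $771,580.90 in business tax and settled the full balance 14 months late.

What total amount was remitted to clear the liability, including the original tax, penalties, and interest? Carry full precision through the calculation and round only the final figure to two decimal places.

Failure-to-file penalty: 4% × $771,580.90 = $30,863.24…
Failure-to-pay penalty: 14 × 1% × $771,580.90 = $108,021.33…
Interest: $771,580.90 × ((1 + 0.0125)^14 − 1) = $771,580.90 × 0.1899547… = $146,565.4559…
Total = $771,580.90 + $138,884.5620 + $146,565.4559… = $1,057,030.92

$1,057,030.92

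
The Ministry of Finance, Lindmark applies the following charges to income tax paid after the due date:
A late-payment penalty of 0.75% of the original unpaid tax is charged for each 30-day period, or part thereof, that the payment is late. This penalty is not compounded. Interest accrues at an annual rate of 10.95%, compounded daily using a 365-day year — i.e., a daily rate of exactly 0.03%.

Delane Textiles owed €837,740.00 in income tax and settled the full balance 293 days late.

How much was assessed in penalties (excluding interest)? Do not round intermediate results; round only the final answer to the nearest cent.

Penalty periods: ⌈293/30⌉ = 10; penalty = 10 × 0.75% × €837,740.00 = €62,830.50

€62,830.50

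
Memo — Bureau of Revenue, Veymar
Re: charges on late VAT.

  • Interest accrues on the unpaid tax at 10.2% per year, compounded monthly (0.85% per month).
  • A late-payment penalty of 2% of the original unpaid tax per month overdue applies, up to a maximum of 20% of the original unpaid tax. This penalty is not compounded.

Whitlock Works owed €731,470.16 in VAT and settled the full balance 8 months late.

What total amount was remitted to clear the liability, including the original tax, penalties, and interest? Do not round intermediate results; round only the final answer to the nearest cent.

Penalty: 8 × 2% × €731,470.16 = €117,035.23… (below the 20% cap of €146,294.03…)
Interest: €731,470.16 × ((1 + 0.0085)^8 − 1) = €731,470.16 × 0.0700578… = €51,245.1601…
Total = €731,470.16 + €117,035.2256 + €51,245.1601… = €899,750.55

€899,750.55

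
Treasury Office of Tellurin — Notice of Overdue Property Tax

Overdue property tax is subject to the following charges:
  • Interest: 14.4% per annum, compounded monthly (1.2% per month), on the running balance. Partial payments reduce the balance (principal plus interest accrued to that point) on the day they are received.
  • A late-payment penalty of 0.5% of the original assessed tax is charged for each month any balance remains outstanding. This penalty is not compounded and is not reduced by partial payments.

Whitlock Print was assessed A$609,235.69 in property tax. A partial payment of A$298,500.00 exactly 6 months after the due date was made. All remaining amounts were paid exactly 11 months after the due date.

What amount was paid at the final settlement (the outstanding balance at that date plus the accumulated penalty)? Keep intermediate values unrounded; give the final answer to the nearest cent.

Balance at month 6: A$609,235.6900 × (1 + 0.012)^6 = A$654,437.8544…
After A$298,500.00 payment: A$654,437.8544… − A$298,500.00 = A$355,937.8544…
Balance at month 11: A$355,937.8544… × (1 + 0.012)^5 = A$377,812.8637…
Penalty: 11 × 0.5% × A$609,235.69 = A$33,507.96…
Final settlement = outstanding balance + penalty = A$377,812.8637… + A$33,507.96… = A$411,320.83

A$411,320.83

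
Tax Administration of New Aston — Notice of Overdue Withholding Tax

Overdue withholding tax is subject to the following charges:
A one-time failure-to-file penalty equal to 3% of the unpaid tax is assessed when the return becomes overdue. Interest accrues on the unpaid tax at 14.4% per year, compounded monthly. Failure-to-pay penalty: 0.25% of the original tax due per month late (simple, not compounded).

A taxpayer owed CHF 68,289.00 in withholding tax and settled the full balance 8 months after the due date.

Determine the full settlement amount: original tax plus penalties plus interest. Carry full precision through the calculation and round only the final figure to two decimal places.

Failure-to-file penalty: 3% × CHF 68,289.00 = CHF 2,048.67
Failure-to-pay penalty = 0.25% × CHF 68,289.00 × 8 mo = CHF 1,365.78
Interest (14.4%/yr ÷ 12 = 1.2%/month): CHF 68,289.00 × ((1 + 0.012)^8 − 1) = CHF 6,837.7935…
Total = CHF 68,289.00 + CHF 3,414.4500 + CHF 6,837.7935… = CHF 78,541.24

CHF 78,541.24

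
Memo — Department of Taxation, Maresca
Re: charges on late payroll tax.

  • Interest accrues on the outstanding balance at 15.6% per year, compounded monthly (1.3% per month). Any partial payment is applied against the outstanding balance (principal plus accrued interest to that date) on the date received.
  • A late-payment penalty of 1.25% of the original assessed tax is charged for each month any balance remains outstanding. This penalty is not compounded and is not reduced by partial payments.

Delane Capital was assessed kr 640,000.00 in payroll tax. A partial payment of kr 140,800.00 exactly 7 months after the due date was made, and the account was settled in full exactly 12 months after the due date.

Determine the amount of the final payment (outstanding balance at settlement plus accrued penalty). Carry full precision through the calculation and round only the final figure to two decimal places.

Balance at month 7: kr 640,000.0000 × (1 + 0.013)^7 = kr 700,561.2176…
After kr 140,800.00 payment: kr 700,561.2176… − kr 140,800.00 = kr 559,761.2176…
Balance at month 12: kr 559,761.2176… × (1 + 0.013)^5 = kr 597,104.0713…
Penalty: 12 × 1.25% × kr 640,000.00 = kr 96,000.00
Final settlement = outstanding balance + penalty = kr 597,104.0713… + kr 96,000.00 = kr 693,104.07

kr 693,104.07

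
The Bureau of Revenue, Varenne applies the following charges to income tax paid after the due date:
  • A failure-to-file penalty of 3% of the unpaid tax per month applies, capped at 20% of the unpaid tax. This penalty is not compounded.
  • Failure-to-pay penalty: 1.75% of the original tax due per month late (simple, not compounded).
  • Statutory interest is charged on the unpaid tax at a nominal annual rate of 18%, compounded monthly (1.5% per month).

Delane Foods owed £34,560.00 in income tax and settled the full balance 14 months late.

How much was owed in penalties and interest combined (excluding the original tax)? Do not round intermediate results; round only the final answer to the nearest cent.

£23,388.68

Failure-to-file: 14 × 3% × £34,560.00 = £14,515.20, capped at 20% × £34,560.00 = £6,912.00
Failure-to-pay penalty: 14 × 1.75% × £34,560.00 = £8,467.20
Interest: £34,560.00 × ((1 + 0.015)^14 − 1) = £34,560.00 × 0.2317557… = £8,009.4781…
Penalties + interest = £15,379.2000 + £8,009.4781… = £23,388.68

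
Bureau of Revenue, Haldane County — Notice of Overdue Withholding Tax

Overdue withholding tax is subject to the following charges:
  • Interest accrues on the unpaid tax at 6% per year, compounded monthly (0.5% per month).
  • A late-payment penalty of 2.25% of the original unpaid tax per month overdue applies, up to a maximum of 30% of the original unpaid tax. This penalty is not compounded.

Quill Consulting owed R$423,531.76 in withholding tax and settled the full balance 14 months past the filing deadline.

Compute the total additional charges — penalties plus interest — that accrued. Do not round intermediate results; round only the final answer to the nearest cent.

R$157,689.82

Penalty (uncapped): 14 × 2.25% × R$423,531.76 = R$133,412.50…; cap = 30% × R$423,531.76 = R$127,059.53… → penalty = R$127,059.53…
Interest: R$423,531.76 × ((1 + 0.005)^14 − 1) = R$423,531.76 × 0.0723211… = R$30,630.2963…
Penalties + interest = R$127,059.5280 + R$30,630.2963… = R$157,689.82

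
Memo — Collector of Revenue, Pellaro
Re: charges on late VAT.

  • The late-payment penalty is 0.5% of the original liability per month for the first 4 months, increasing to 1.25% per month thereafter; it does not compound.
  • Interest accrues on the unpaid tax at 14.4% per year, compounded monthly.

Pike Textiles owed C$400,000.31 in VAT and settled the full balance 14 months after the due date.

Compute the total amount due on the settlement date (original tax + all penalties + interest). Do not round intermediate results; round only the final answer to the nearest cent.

C$530,702.11

Penalty, months 1–4: 4 × 0.5% × C$400,000.31 = C$8,000.01…
Penalty, months 5–14: 10 × 1.25% × C$400,000.31 = C$50,000.04…
Interest (14.4%/yr ÷ 12 = 1.2%/month): C$400,000.31 × ((1 + 0.012)^14 − 1) = C$72,701.7587…
Total = C$400,000.31 + C$58,000.0450… + C$72,701.7587… = C$530,702.11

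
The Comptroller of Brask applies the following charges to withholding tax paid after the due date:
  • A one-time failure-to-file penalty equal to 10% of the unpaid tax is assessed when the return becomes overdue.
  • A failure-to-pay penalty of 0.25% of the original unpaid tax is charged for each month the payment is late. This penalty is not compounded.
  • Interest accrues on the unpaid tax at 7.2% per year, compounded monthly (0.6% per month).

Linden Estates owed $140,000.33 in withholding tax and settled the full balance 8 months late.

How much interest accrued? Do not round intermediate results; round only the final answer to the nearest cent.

$6,862.84

Interest: $140,000.33 × ((1 + 0.006)^8 − 1) = $140,000.33 × 0.0490202… = $6,862.8424…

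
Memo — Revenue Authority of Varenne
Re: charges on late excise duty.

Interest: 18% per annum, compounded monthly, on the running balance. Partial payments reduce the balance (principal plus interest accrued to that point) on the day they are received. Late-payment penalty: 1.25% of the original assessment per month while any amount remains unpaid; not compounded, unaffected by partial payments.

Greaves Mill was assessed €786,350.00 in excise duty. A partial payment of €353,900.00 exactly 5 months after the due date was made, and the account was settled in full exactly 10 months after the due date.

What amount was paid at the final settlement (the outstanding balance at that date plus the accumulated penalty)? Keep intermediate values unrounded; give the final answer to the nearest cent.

€629,634.22

Monthly rate = 18% ÷ 12 = 1.5%
Balance at month 5: €786,350.0000 × (1 + 0.015)^5 = €847,122.2765…
After €353,900.00 payment: €847,122.2765… − €353,900.00 = €493,222.2765…
Balance at month 10: €493,222.2765… × (1 + 0.015)^5 = €531,340.4688…
Penalty: 10 × 1.25% × €786,350.00 = €98,293.75
Final settlement = outstanding balance + penalty = €531,340.4688… + €98,293.75 = €629,634.22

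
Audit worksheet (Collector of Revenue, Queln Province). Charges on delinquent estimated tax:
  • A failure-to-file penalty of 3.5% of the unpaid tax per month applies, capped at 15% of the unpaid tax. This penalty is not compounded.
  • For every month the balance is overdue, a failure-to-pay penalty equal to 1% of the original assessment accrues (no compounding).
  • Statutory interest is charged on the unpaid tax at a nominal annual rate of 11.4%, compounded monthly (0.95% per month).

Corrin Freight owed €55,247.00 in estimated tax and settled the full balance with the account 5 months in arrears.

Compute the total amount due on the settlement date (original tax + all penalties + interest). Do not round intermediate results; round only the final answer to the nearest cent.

€68,970.97

Failure-to-file: 5 × 3.5% × €55,247.00 = €9,668.23…, capped at 15% × €55,247.00 = €8,287.05
Failure-to-pay penalty = 1% × €55,247.00 × 5 mo = €2,762.35
Interest: €55,247.00 × ((1 + 0.0095)^5 − 1) = €55,247.00 × 0.0484111… = €2,674.5688…
Total = €55,247.00 + €11,049.4000 + €2,674.5688… = €68,970.97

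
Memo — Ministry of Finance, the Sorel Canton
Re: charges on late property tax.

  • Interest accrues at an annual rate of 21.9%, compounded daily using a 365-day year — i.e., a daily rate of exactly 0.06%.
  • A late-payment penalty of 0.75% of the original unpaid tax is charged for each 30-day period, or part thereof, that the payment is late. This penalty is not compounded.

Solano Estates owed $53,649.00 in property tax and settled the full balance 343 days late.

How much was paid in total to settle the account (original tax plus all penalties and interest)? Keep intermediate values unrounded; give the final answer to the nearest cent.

$70,732.54

Penalty periods: ⌈343/30⌉ = 12; penalty = 12 × 0.75% × $53,649.00 = $4,828.41
Interest: $53,649.00 × ((1 + 0.0006)^343 − 1) = $53,649.00 × 0.22843166… = $12,255.1303…
Total = $53,649.00 + $4,828.4100 + $12,255.1303… = $70,732.54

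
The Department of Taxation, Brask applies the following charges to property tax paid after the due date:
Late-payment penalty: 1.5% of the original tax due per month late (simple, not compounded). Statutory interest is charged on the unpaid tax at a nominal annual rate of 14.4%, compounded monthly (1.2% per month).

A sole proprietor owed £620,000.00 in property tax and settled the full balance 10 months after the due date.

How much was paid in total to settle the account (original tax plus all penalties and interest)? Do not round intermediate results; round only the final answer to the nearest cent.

Late-payment penalty = 1.5% × £620,000.00 × 10 mo = £93,000.00
Interest: £620,000.00 × ((1 + 0.012)^10 − 1) = £620,000.00 × 0.1266918… = £78,548.9023…
Total = £620,000.00 + £93,000.0000 + £78,548.9023… = £791,548.90

£791,548.90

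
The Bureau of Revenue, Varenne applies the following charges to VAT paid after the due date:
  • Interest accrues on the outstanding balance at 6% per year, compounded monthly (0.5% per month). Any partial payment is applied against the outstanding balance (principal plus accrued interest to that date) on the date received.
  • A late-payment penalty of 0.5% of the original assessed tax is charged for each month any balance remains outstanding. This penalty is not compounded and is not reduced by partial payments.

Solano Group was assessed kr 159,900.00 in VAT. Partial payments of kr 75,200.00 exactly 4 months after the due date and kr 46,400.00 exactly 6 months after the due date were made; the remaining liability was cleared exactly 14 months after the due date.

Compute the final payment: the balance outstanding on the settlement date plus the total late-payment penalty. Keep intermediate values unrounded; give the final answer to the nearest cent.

Balance at month 4: kr 159,900.0000 × (1 + 0.005)^4 = kr 163,122.0650…
After kr 75,200.00 payment: kr 163,122.0650… − kr 75,200.00 = kr 87,922.0650…
Balance at month 6: kr 87,922.0650… × (1 + 0.005)^2 = kr 88,803.4838…
After kr 46,400.00 payment: kr 88,803.4838… − kr 46,400.00 = kr 42,403.4838…
Balance at month 14: kr 42,403.4838… × (1 + 0.005)^8 = kr 44,129.6042…
Penalty: 14 × 0.5% × kr 159,900.00 = kr 11,193.00
Final settlement = outstanding balance + penalty = kr 44,129.6042… + kr 11,193.00 = kr 55,322.60

kr 55,322.60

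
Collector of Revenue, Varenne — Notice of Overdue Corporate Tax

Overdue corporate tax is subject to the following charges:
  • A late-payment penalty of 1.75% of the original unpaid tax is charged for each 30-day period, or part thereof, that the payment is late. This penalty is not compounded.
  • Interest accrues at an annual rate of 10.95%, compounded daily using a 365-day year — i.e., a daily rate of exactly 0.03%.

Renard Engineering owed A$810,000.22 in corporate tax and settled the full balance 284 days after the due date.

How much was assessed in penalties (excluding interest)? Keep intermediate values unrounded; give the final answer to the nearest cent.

A$141,750.04

Penalty periods: ⌈284/30⌉ = 10; penalty = 10 × 1.75% × A$810,000.22 = A$141,750.04…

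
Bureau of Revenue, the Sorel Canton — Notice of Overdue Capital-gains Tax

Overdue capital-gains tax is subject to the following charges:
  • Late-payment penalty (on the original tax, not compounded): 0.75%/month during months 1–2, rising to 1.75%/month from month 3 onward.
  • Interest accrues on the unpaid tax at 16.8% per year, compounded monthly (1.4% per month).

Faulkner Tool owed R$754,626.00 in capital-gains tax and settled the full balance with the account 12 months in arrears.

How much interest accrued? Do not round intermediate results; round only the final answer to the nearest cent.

R$137,009.24

Interest: R$754,626.00 × ((1 + 0.014)^12 − 1) = R$754,626.00 × 0.1815591… = R$137,009.2392…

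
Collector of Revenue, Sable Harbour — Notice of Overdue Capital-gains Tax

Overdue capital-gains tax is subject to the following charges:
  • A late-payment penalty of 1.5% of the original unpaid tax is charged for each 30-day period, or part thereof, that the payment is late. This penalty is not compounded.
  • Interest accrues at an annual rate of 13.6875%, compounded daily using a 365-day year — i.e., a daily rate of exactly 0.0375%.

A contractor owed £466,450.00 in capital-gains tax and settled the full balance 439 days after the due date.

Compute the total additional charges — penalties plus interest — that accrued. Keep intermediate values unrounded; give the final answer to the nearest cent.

£188,405.94

Penalty periods: ⌈439/30⌉ = 15; penalty = 15 × 1.5% × £466,450.00 = £104,951.25
Interest: £466,450.00 × ((1 + 0.000375)^439 − 1) = £466,450.00 × 0.17891455… = £83,454.6909…
Penalties + interest = £104,951.2500 + £83,454.6909… = £188,405.94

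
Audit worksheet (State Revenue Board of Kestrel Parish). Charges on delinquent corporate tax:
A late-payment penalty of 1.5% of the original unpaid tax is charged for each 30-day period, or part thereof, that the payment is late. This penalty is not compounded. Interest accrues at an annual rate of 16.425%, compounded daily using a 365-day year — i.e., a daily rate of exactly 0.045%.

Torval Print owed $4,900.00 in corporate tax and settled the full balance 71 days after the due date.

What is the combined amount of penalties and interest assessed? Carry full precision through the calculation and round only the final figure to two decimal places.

$379.55

Penalty periods: ⌈71/30⌉ = 3; penalty = 3 × 1.5% × $4,900.00 = $220.50
Interest: $4,900.00 × ((1 + 0.00045)^71 − 1) = $4,900.00 × 0.03245846… = $159.0465…
Penalties + interest = $220.5000 + $159.0465… = $379.55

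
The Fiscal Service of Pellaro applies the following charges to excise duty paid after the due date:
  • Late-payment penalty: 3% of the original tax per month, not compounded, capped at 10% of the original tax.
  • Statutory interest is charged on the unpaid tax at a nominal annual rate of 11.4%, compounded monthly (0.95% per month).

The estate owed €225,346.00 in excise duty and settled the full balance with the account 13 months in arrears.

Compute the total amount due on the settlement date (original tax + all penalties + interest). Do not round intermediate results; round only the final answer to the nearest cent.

Penalty (uncapped): 13 × 3% × €225,346.00 = €87,884.94; cap = 10% × €225,346.00 = €22,534.60 → penalty = €22,534.60
Interest: €225,346.00 × ((1 + 0.0095)^13 − 1) = €225,346.00 × 0.1307906… = €29,473.1462…
Total = €225,346.00 + €22,534.6000 + €29,473.1462… = €277,353.75

€277,353.75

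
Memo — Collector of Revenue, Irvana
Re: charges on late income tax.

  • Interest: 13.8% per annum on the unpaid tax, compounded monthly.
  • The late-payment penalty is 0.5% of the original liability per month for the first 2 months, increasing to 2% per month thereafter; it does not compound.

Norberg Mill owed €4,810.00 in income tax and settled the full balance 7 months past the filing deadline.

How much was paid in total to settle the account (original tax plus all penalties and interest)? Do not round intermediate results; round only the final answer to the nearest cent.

Penalty, months 1–2: 2 × 0.5% × €4,810.00 = €48.10
Penalty, months 3–7: 5 × 2% × €4,810.00 = €481.00
Interest (13.8%/yr ÷ 12 = 1.15%/month): €4,810.00 × ((1 + 0.0115)^7 − 1) = €400.8226…
Total = €4,810.00 + €529.1000 + €400.8226… = €5,739.92

€5,739.92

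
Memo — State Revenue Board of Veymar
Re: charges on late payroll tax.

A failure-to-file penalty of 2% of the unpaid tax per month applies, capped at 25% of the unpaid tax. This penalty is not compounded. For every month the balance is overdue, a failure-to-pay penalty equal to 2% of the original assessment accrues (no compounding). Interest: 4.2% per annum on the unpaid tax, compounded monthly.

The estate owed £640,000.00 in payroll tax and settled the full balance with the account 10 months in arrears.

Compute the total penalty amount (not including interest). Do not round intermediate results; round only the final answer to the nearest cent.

£256,000.00

Failure-to-file: 10 × 2% × £640,000.00 = £128,000.00 (under the 25% cap)
Failure-to-pay penalty = 2% × £640,000.00 × 10 mo = £128,000.00
Total penalty = £128,000.00 + £128,000.00 = £256,000.00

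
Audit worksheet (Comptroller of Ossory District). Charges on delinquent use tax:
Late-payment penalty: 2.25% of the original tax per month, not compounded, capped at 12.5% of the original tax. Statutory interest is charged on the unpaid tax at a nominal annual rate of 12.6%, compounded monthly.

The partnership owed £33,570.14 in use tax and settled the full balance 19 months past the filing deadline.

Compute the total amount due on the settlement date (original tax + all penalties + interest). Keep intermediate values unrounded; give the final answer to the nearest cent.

£45,135.83

Penalty (uncapped): 19 × 2.25% × £33,570.14 = £14,351.23…; cap = 12.5% × £33,570.14 = £4,196.27… → penalty = £4,196.27…
Interest (12.6%/yr ÷ 12 = 1.05%/month): £33,570.14 × ((1 + 0.0105)^19 − 1) = £7,369.4220…
Total = £33,570.14 + £4,196.2675 + £7,369.4220… = £45,135.83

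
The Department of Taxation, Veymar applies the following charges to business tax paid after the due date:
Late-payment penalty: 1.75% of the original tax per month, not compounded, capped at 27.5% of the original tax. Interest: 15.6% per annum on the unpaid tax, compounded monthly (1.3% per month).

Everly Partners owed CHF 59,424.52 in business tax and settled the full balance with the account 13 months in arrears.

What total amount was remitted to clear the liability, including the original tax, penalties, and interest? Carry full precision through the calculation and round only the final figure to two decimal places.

CHF 83,808.26

Penalty: 13 × 1.75% × CHF 59,424.52 = CHF 13,519.08… (below the 27.5% cap of CHF 16,341.74…)
Interest: CHF 59,424.52 × ((1 + 0.013)^13 − 1) = CHF 59,424.52 × 0.1828312… = CHF 10,864.6592…
Total = CHF 59,424.52 + CHF 13,519.0783 + CHF 10,864.6592… = CHF 83,808.26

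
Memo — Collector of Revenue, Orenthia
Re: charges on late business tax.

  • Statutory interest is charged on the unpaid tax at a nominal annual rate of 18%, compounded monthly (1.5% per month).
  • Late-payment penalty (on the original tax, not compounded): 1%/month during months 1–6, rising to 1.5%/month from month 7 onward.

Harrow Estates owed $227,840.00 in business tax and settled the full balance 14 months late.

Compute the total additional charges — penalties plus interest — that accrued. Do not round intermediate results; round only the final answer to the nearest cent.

$93,814.43

Penalty, months 1–6: 6 × 1% × $227,840.00 = $13,670.40
Penalty, months 7–14: 8 × 1.5% × $227,840.00 = $27,340.80
Interest: $227,840.00 × ((1 + 0.015)^14 − 1) = $227,840.00 × 0.2317557… = $52,803.2257…
Penalties + interest = $41,011.2000 + $52,803.2257… = $93,814.43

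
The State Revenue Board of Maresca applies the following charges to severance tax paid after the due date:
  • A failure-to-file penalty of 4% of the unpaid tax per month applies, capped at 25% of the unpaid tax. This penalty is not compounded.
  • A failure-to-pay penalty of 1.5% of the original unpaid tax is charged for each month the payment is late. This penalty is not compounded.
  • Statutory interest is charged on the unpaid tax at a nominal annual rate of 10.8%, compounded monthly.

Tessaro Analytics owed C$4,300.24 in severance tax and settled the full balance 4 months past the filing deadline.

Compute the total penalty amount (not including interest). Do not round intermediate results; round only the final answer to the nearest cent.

Failure-to-file: 4 × 4% × C$4,300.24 = C$688.04… (under the 25% cap)
Failure-to-pay penalty: 4 × 1.5% × C$4,300.24 = C$258.01…
Total penalty = C$688.04… + C$258.01… = C$946.05

C$946.05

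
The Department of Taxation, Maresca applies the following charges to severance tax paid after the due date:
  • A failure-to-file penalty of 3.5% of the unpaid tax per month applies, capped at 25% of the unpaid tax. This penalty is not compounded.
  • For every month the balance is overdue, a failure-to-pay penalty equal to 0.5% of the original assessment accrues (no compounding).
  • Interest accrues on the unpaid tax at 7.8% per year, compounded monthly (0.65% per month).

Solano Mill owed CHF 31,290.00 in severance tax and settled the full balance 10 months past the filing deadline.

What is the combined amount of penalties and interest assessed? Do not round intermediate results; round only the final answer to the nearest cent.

CHF 11,481.38

Failure-to-file: 10 × 3.5% × CHF 31,290.00 = CHF 10,951.50, capped at 25% × CHF 31,290.00 = CHF 7,822.50
Failure-to-pay penalty = 0.5% × CHF 31,290.00 × 10 mo = CHF 1,564.50
Interest: CHF 31,290.00 × ((1 + 0.0065)^10 − 1) = CHF 31,290.00 × 0.0669346… = CHF 2,094.3831…
Penalties + interest = CHF 9,387.0000 + CHF 2,094.3831… = CHF 11,481.38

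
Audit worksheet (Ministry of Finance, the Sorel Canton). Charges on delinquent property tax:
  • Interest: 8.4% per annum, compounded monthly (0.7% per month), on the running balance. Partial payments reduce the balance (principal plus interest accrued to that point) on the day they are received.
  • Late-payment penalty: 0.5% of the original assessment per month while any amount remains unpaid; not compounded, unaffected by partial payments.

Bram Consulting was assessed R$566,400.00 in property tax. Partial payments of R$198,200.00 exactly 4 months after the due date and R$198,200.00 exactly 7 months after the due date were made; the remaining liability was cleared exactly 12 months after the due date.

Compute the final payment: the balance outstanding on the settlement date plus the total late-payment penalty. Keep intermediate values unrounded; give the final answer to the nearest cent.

R$235,026.99

Balance at month 4: R$566,400.0000 × (1 + 0.007)^4 = R$582,426.5001…
After R$198,200.00 payment: R$582,426.5001… − R$198,200.00 = R$384,226.5001…
Balance at month 7: R$384,226.5001… × (1 + 0.007)^3 = R$392,351.8696…
After R$198,200.00 payment: R$392,351.8696… − R$198,200.00 = R$194,151.8696…
Balance at month 12: R$194,151.8696… × (1 + 0.007)^5 = R$201,042.9878…
Penalty: 12 × 0.5% × R$566,400.00 = R$33,984.00
Final settlement = outstanding balance + penalty = R$201,042.9878… + R$33,984.00 = R$235,026.99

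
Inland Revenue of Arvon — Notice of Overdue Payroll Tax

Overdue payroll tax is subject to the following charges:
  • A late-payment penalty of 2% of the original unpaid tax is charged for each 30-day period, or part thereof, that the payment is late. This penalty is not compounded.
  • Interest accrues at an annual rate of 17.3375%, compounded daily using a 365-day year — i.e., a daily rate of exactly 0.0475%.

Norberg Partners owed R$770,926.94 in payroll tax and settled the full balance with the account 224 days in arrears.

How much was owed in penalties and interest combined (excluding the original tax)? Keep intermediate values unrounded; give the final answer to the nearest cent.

R$209,876.07

Penalty periods: ⌈224/30⌉ = 8; penalty = 8 × 2% × R$770,926.94 = R$123,348.31…
Interest: R$770,926.94 × ((1 + 0.000475)^224 − 1) = R$770,926.94 × 0.11223860… = R$86,527.7577…
Penalties + interest = R$123,348.3104 + R$86,527.7577… = R$209,876.07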